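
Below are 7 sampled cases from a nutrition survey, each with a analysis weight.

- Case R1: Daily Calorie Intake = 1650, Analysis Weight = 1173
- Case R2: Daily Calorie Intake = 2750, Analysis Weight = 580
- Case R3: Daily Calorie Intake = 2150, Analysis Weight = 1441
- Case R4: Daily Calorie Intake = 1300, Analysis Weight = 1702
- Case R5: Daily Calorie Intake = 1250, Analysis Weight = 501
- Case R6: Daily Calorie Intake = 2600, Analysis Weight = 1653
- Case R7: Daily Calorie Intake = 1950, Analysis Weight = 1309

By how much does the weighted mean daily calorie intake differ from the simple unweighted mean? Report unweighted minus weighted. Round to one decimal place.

Unweighted sum = 13650
Unweighted mean = 13650 / 7 = 1950
Weighted sum = 1650×1173 + 2750×580 + 2150×1441 + 1300×1702 + 1250×501 + 2600×1653 + 1950×1309
  = 16317800
Sum of weights = 1173 + 580 + 1441 + 1702 + 501 + 1653 + 1309 = 8359
Weighted mean = 16317800 / 8359 = 1952.1235
Difference (unweighted minus weighted) = -2.1234597

-2.1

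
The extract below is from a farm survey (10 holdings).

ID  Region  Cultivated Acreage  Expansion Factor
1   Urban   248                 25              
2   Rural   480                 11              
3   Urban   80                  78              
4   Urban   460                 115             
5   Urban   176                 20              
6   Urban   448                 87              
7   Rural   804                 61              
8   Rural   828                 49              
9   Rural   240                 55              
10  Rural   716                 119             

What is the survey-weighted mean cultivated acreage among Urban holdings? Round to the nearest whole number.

332

Urban rows: 1, 3, 4, 5, 6
Weighted sum = 248×25 + 80×78 + 460×115 + 176×20 + 448×87
  = 6200 + 6240 + 52900 + 3520 + 38976 = 107836
Sum of weights = 25 + 78 + 115 + 20 + 87 = 325
Weighted mean = 107836 / 325 = 331.80308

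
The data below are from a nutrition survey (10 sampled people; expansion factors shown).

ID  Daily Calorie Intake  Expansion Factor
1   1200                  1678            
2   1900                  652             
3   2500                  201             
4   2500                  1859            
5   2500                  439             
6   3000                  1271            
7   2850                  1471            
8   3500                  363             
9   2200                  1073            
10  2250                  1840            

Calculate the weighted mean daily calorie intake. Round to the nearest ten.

Weighted sum = 1200×1678 + 1900×652 + 2500×201 + 2500×1859 + 2500×439 + 3000×1271 + 2850×1471 + 3500×363 + 2200×1073 + 2250×1840
  = 2013600 + 1238800 + 502500 + 4647500 + 1097500 + 3813000 + 4192350 + 1270500 + 2360600 + 4140000 = 25276350
Sum of weights = 1678 + 652 + 201 + 1859 + 439 + 1271 + 1471 + 363 + 1073 + 1840 = 10847
Weighted mean = 25276350 / 10847 = 2330.2618

2330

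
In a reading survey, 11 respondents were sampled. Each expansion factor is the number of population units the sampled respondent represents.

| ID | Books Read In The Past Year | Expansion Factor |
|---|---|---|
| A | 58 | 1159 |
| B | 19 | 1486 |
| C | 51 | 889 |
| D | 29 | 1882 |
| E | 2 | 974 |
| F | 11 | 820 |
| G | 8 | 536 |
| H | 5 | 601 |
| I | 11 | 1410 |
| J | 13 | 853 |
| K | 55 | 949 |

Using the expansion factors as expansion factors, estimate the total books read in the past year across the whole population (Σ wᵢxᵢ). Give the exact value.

Weighted total = 58×1159 + 19×1486 + 51×889 + 29×1882 + 2×974 + 11×820 + 8×536 + 5×601 + 11×1410 + 13×853 + 55×949
  = 292428

292428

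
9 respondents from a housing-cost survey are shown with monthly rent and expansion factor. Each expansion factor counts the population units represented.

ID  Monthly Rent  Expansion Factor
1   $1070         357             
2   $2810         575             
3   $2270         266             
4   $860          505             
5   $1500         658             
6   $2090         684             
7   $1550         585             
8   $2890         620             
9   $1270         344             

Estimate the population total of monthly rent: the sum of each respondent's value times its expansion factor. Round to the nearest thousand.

Weighted total = 1070×357 + 2810×575 + 2270×266 + 860×505 + 1500×658 + 2090×684 + 1550×585 + 2890×620 + 1270×344
  = 381990 + 1615750 + 603820 + 434300 + 987000 + 1429560 + 906750 + 1791800 + 436880 = 8587850

8588000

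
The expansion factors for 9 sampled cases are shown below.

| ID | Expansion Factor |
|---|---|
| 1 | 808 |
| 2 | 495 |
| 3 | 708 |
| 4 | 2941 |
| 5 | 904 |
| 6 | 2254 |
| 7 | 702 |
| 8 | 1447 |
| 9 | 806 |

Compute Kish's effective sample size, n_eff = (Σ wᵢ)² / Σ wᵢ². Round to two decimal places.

6.38

Σ wᵢ = 808 + 495 + 708 + 2941 + 904 + 2254 + 702 + 1447 + 806 = 11065
Σ wᵢ² = 652864 + 245025 + 501264 + 8649481 + 817216 + 5080516 + 492804 + 2093809 + 649636 = 19182615
n_eff = 11065² / 19182615 = 122434225 / 19182615 = 6.3825618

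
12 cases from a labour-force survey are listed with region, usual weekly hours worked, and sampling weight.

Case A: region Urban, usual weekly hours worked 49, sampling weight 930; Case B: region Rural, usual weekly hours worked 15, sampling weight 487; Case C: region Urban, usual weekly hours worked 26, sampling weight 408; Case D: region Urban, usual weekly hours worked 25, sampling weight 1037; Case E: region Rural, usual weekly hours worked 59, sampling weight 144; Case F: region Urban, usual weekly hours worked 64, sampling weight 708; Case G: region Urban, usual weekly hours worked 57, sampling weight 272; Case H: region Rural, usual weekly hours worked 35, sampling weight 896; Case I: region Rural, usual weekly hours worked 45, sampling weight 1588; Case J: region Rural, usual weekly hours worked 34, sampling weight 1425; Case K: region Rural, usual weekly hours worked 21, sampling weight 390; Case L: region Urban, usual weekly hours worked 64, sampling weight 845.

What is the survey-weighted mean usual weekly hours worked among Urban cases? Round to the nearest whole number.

Urban rows: A, C, D, F, G, L
Weighted sum = 49×930 + 26×408 + 25×1037 + 64×708 + 57×272 + 64×845
  = 45570 + 10608 + 25925 + 45312 + 15504 + 54080 = 196999
Sum of weights = 930 + 408 + 1037 + 708 + 272 + 845 = 4200
Weighted mean = 196999 / 4200 = 46.904524

47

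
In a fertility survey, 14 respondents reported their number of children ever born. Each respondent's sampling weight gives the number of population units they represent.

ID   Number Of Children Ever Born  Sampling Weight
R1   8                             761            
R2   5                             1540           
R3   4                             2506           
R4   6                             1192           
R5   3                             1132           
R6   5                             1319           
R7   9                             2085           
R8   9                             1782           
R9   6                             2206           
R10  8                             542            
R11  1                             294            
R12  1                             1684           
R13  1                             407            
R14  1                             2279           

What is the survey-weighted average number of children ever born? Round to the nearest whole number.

Weighted sum = 97994
Sum of weights = 19729
Weighted mean = 97994 / 19729 = 4.9670029

5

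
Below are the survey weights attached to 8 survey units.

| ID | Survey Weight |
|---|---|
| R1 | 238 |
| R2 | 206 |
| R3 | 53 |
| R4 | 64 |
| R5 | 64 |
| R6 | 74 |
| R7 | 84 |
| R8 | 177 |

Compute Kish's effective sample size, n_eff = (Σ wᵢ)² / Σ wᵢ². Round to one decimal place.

6.0

Σ wᵢ = 238 + 206 + 53 + 64 + 64 + 74 + 84 + 177 = 960
Σ wᵢ² = 56644 + 42436 + 2809 + 4096 + 4096 + 5476 + 7056 + 31329 = 153942
n_eff = 960² / 153942 = 921600 / 153942 = 5.9866703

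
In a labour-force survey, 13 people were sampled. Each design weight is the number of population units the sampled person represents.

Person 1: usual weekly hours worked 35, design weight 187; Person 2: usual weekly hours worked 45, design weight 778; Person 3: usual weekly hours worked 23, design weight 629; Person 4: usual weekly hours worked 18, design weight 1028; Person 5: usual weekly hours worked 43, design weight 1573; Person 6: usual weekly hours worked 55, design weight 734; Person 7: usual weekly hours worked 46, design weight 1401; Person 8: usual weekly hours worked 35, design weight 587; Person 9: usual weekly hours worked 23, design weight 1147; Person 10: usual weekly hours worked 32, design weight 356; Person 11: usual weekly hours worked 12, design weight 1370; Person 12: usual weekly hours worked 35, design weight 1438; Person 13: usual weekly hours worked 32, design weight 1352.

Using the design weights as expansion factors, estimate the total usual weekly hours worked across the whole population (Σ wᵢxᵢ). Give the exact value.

Weighted total = 415333

415333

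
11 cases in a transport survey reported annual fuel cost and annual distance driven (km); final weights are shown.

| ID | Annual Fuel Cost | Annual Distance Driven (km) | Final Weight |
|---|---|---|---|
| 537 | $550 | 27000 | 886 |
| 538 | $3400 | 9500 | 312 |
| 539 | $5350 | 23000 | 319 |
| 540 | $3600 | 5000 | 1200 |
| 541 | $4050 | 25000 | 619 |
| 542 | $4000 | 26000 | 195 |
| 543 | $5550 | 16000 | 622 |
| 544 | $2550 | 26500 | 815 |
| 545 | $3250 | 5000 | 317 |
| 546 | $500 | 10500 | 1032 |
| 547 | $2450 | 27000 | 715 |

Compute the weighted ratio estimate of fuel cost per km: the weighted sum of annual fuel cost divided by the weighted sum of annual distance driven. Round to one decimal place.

Σ wᵢ·y = 19690050
Σ wᵢ·x = 27000×886 + 9500×312 + 23000×319 + 5000×1200 + 25000×619 + 26000×195 + 16000×622 + 26500×815 + 5000×317 + 10500×1032 + 27000×715
  = 23922000 + 2964000 + 7337000 + 6000000 + 15475000 + 5070000 + 9952000 + 21597500 + 1585000 + 10836000 + 19305000 = 124043500
Ratio = 19690050 / 124043500 = 0.15873504

0.2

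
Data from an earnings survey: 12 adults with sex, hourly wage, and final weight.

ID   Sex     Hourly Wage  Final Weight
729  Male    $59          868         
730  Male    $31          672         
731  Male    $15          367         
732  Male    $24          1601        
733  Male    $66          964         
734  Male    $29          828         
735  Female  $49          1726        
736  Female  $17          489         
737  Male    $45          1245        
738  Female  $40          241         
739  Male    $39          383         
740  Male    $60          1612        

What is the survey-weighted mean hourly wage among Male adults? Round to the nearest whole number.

43

Male rows: 729, 730, 731, 732, 733, 734, 737, 739, 740
Weighted sum = 371291
Sum of weights = 8540
Weighted mean = 371291 / 8540 = 43.476698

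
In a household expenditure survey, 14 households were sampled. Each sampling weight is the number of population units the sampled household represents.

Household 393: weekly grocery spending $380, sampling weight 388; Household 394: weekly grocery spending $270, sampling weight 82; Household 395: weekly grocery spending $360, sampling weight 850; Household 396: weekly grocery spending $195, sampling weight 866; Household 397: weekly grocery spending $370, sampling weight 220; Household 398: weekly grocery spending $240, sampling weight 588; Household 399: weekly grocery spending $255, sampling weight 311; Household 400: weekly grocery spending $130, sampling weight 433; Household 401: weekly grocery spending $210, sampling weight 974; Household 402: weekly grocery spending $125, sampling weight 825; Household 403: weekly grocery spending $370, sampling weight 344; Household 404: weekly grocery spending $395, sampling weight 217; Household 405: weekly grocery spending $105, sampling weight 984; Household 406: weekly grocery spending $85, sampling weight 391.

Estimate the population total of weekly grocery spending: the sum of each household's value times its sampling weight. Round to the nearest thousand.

1660000

Weighted total = 1659780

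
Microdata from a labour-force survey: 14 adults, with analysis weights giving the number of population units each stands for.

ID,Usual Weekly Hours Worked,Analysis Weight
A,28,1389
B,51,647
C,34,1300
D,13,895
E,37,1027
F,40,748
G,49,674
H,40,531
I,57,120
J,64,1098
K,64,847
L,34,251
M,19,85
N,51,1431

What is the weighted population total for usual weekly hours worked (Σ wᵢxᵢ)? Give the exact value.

Weighted total = 464359

464359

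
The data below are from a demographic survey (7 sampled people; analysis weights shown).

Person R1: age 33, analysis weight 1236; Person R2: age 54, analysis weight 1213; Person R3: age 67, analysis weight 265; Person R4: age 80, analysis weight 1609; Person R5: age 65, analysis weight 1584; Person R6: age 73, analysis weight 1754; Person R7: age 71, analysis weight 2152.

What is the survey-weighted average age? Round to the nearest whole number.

Weighted sum = 33×1236 + 54×1213 + 67×265 + 80×1609 + 65×1584 + 73×1754 + 71×2152
  = 636559
Sum of weights = 9813
Weighted mean = 636559 / 9813 = 64.868949

65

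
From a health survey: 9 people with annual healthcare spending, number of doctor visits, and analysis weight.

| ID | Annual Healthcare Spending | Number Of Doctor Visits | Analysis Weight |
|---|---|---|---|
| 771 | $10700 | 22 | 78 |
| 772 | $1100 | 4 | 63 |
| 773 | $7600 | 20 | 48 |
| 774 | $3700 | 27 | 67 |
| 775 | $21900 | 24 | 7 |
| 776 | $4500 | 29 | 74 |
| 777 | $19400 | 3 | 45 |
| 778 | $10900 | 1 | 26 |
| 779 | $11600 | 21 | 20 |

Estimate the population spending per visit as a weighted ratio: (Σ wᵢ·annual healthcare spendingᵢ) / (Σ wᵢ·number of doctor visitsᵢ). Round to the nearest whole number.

Σ wᵢ·y = 10700×78 + 1100×63 + 7600×48 + 3700×67 + 21900×7 + 4500×74 + 19400×45 + 10900×26 + 11600×20
  = 834600 + 69300 + 364800 + 247900 + 153300 + 333000 + 873000 + 283400 + 232000 = 3391300
Σ wᵢ·x = 22×78 + 4×63 + 20×48 + 27×67 + 24×7 + 29×74 + 3×45 + 1×26 + 21×20
  = 7632
Ratio = 3391300 / 7632 = 444.35273

444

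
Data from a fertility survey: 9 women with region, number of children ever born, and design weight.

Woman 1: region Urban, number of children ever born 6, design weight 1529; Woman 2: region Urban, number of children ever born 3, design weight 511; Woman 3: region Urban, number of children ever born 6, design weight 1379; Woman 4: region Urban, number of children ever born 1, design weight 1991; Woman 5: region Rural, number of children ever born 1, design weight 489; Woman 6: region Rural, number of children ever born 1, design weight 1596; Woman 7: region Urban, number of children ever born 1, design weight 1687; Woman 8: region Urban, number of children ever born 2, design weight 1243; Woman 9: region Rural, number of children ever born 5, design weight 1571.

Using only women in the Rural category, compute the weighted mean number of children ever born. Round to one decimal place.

Rural rows: 5, 6, 9
Weighted sum = 1×489 + 1×1596 + 5×1571
  = 489 + 1596 + 7855 = 9940
Sum of weights = 489 + 1596 + 1571 = 3656
Weighted mean = 9940 / 3656 = 2.7188184

2.7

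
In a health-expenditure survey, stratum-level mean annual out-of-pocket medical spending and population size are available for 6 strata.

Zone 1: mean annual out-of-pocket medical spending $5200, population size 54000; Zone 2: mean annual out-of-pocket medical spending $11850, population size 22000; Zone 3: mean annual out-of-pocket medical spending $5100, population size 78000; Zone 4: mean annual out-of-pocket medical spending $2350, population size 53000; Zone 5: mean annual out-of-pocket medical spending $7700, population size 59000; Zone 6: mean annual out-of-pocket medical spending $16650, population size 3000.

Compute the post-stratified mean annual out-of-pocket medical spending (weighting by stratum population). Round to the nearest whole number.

5829

Σ Nₕ·x̄ₕ = 5200×54000 + 11850×22000 + 5100×78000 + 2350×53000 + 7700×59000 + 16650×3000
  = 280800000 + 260700000 + 397800000 + 124550000 + 454300000 + 49950000 = 1568100000
Σ Nₕ = 54000 + 22000 + 78000 + 53000 + 59000 + 3000 = 269000
Overall mean = 1568100000 / 269000 = 5829.368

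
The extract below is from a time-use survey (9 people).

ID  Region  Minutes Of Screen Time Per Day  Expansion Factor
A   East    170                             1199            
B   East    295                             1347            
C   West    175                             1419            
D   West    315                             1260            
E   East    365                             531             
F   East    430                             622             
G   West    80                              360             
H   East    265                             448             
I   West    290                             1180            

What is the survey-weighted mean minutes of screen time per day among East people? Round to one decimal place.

284.8

East rows: A, B, E, F, H
Weighted sum = 170×1199 + 295×1347 + 365×531 + 430×622 + 265×448
  = 203830 + 397365 + 193815 + 267460 + 118720 = 1181190
Sum of weights = 1199 + 1347 + 531 + 622 + 448 = 4147
Weighted mean = 1181190 / 4147 = 284.83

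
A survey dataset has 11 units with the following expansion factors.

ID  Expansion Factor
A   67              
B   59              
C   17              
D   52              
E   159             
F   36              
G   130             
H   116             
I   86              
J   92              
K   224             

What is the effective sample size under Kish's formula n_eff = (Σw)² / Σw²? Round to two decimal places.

8.04

Σ wᵢ = 67 + 59 + 17 + 52 + 159 + 36 + 130 + 116 + 86 + 92 + 224 = 1038
Σ wᵢ² = 133932
n_eff = 1038² / 133932 = 1077444 / 133932 = 8.0447093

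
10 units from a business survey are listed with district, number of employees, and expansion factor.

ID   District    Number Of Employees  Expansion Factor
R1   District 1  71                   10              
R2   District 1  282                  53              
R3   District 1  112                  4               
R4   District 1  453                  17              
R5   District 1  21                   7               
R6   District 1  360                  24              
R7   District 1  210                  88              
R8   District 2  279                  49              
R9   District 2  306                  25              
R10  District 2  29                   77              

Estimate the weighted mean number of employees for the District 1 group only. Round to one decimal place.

District 1 rows: R1, R2, R3, R4, R5, R6, R7
Weighted sum = 71×10 + 282×53 + 112×4 + 453×17 + 21×7 + 360×24 + 210×88
  = 51072
Sum of weights = 10 + 53 + 4 + 17 + 7 + 24 + 88 = 203
Weighted mean = 51072 / 203 = 251.58621

251.6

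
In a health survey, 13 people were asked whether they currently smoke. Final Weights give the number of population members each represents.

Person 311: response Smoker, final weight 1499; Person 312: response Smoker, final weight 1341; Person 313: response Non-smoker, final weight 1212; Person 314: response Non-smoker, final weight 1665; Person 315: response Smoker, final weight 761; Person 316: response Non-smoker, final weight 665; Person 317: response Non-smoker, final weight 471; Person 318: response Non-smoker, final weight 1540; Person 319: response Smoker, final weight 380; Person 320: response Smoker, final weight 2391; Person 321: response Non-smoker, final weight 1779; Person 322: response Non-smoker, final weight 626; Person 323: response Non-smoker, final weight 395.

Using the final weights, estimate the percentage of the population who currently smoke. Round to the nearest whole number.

43

Sum of weights for 'Smoker' = 1499 + 1341 + 761 + 380 + 2391 = 6372
Total weight = 14725
Weighted proportion = 6372 / 14725 = 0.43273345 → 43.273345%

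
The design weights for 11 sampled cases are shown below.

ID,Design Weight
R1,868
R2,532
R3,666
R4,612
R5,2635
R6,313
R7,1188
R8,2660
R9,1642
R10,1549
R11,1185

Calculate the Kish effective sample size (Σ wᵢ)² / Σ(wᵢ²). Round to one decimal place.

8.0

Σ wᵢ = 13850
Σ wᵢ² = 23882476
n_eff = 13850² / 23882476 = 191822500 / 23882476 = 8.0319352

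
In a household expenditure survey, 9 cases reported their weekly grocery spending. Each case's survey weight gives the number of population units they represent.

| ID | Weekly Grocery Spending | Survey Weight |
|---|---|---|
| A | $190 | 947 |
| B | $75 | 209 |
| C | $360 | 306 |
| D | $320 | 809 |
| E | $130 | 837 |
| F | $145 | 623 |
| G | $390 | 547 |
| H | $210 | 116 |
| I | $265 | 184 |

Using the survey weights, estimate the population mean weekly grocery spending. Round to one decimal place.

229.4

Weighted sum = 190×947 + 75×209 + 360×306 + 320×809 + 130×837 + 145×623 + 390×547 + 210×116 + 265×184
  = 179930 + 15675 + 110160 + 258880 + 108810 + 90335 + 213330 + 24360 + 48760 = 1050240
Sum of weights = 947 + 209 + 306 + 809 + 837 + 623 + 547 + 116 + 184 = 4578
Weighted mean = 1050240 / 4578 = 229.41022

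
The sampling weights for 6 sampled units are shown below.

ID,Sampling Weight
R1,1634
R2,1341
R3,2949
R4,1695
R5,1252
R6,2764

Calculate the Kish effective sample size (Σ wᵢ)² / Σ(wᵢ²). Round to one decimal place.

Σ wᵢ = 11635
Σ wᵢ² = 2669956 + 1798281 + 8696601 + 2873025 + 1567504 + 7639696 = 25245063
n_eff = 11635² / 25245063 = 135373225 / 25245063 = 5.3623643

5.4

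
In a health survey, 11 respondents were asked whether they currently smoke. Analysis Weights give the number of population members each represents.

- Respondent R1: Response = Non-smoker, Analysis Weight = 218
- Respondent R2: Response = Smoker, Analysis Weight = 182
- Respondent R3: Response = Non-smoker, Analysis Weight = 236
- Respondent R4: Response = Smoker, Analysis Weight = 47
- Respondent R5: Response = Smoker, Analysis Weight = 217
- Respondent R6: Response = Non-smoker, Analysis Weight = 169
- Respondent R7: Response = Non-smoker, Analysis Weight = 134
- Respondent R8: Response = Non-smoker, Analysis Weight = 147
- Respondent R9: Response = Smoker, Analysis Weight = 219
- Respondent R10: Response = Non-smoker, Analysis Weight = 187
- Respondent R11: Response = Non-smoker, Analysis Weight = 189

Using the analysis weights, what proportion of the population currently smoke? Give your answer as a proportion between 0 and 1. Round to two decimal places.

0.34

Sum of weights for 'Smoker' = 182 + 47 + 217 + 219 = 665
Total weight = 218 + 182 + 236 + 47 + 217 + 169 + 134 + 147 + 219 + 187 + 189 = 1945
Weighted proportion = 665 / 1945 = 0.34190231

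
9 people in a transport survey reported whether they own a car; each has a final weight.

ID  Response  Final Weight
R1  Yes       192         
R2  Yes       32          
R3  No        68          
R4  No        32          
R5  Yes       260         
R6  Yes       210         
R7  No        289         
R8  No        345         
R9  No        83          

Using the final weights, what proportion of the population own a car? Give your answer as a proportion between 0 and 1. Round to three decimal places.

Sum of weights for 'Yes' = 192 + 32 + 260 + 210 = 694
Total weight = 192 + 32 + 68 + 32 + 260 + 210 + 289 + 345 + 83 = 1511
Weighted proportion = 694 / 1511 = 0.45929848

0.459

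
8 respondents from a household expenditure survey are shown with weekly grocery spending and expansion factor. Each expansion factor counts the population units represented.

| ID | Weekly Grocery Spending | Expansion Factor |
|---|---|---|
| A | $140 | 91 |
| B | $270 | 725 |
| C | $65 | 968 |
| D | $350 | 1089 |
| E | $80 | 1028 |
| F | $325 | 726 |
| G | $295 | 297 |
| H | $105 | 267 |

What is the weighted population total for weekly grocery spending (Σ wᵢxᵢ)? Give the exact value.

1086400

Weighted total = 140×91 + 270×725 + 65×968 + 350×1089 + 80×1028 + 325×726 + 295×297 + 105×267
  = 1086400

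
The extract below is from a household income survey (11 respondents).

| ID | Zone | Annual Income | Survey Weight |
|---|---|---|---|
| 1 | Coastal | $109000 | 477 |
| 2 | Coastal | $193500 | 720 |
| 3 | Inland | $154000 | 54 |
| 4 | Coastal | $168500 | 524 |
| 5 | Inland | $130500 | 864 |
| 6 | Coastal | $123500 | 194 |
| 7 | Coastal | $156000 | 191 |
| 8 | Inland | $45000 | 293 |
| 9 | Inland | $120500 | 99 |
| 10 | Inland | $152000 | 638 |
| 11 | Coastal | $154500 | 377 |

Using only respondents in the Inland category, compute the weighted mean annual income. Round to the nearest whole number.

Inland rows: 3, 5, 8, 9, 10
Weighted sum = 154000×54 + 130500×864 + 45000×293 + 120500×99 + 152000×638
  = 8316000 + 112752000 + 13185000 + 11929500 + 96976000 = 243158500
Sum of weights = 1948
Weighted mean = 243158500 / 1948 = 124824.69

124825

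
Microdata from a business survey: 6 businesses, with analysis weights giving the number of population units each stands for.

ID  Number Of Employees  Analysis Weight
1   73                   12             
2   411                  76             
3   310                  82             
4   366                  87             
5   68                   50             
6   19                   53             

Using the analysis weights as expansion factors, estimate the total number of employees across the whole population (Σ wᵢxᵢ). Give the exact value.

93781

Weighted total = 93781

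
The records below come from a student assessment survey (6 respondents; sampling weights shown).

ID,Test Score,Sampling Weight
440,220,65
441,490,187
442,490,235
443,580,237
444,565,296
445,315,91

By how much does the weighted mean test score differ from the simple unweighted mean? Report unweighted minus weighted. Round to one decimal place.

-55.7

Unweighted sum = 220 + 490 + 490 + 580 + 565 + 315 = 2660
Unweighted mean = 2660 / 6 = 443.33333
Weighted sum = 220×65 + 490×187 + 490×235 + 580×237 + 565×296 + 315×91
  = 554445
Sum of weights = 65 + 187 + 235 + 237 + 296 + 91 = 1111
Weighted mean = 554445 / 1111 = 499.05041
Difference (unweighted minus weighted) = -55.717072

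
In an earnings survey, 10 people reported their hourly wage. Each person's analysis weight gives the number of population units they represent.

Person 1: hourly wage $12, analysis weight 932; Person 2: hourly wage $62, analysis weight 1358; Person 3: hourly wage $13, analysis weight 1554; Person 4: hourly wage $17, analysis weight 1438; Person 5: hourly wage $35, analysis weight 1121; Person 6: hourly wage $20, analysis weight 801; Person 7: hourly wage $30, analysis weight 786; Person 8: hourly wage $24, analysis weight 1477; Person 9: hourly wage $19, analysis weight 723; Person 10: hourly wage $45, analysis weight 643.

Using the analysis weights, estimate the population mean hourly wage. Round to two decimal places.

27.41

Weighted sum = 296983
Sum of weights = 932 + 1358 + 1554 + 1438 + 1121 + 801 + 786 + 1477 + 723 + 643 = 10833
Weighted mean = 296983 / 10833 = 27.414659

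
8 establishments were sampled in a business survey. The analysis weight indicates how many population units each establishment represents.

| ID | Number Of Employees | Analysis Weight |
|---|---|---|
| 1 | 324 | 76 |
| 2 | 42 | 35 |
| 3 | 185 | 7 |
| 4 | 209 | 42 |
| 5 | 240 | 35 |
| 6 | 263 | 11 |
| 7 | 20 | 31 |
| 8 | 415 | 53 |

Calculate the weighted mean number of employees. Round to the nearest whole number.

Weighted sum = 324×76 + 42×35 + 185×7 + 209×42 + 240×35 + 263×11 + 20×31 + 415×53
  = 24624 + 1470 + 1295 + 8778 + 8400 + 2893 + 620 + 21995 = 70075
Sum of weights = 76 + 35 + 7 + 42 + 35 + 11 + 31 + 53 = 290
Weighted mean = 70075 / 290 = 241.63793

242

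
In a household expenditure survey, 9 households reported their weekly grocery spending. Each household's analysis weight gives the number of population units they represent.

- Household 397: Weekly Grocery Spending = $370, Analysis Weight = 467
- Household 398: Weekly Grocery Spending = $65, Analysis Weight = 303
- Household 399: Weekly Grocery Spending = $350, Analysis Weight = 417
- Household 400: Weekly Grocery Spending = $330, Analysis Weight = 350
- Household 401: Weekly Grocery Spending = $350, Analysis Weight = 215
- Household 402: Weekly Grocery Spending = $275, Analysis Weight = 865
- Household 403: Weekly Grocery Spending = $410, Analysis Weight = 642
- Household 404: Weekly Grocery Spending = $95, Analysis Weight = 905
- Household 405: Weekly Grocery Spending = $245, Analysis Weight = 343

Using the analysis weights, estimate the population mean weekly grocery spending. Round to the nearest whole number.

266

Weighted sum = 370×467 + 65×303 + 350×417 + 330×350 + 350×215 + 275×865 + 410×642 + 95×905 + 245×343
  = 1200290
Sum of weights = 467 + 303 + 417 + 350 + 215 + 865 + 642 + 905 + 343 = 4507
Weighted mean = 1200290 / 4507 = 266.31684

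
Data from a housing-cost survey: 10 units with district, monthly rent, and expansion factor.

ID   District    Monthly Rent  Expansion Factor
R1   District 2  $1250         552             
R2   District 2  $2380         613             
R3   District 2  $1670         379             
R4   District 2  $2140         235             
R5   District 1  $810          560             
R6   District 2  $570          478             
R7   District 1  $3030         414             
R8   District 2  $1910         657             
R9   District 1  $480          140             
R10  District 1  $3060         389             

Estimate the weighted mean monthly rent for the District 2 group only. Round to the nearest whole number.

1651

District 2 rows: R1, R2, R3, R4, R6, R8
Weighted sum = 1250×552 + 2380×613 + 1670×379 + 2140×235 + 570×478 + 1910×657
  = 4812100
Sum of weights = 552 + 613 + 379 + 235 + 478 + 657 = 2914
Weighted mean = 4812100 / 2914 = 1651.3727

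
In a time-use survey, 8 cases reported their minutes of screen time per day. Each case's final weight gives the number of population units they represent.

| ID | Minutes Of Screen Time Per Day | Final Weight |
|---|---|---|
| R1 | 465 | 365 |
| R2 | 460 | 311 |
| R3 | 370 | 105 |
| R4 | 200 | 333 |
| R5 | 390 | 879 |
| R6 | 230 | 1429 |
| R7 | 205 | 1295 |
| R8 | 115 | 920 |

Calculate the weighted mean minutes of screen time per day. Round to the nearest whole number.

Weighted sum = 465×365 + 460×311 + 370×105 + 200×333 + 390×879 + 230×1429 + 205×1295 + 115×920
  = 1460990
Sum of weights = 365 + 311 + 105 + 333 + 879 + 1429 + 1295 + 920 = 5637
Weighted mean = 1460990 / 5637 = 259.17864

259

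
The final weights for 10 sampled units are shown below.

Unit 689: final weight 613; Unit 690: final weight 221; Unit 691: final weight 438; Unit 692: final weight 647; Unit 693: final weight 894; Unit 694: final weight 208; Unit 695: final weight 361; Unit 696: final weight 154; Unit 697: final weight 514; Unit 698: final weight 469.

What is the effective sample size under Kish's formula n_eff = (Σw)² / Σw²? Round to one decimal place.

8.1

Σ wᵢ = 613 + 221 + 438 + 647 + 894 + 208 + 361 + 154 + 514 + 469 = 4519
Σ wᵢ² = 375769 + 48841 + 191844 + 418609 + 799236 + 43264 + 130321 + 23716 + 264196 + 219961 = 2515757
n_eff = 4519² / 2515757 = 20421361 / 2515757 = 8.1173822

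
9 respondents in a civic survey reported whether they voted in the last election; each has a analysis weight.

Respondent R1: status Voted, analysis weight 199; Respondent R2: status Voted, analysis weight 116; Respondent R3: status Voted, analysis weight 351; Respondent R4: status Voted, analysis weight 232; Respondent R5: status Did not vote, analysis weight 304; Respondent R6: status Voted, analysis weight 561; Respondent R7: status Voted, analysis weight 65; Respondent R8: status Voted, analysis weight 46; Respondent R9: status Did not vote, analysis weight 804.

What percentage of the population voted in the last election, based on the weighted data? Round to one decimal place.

Sum of weights for 'Voted' = 199 + 116 + 351 + 232 + 561 + 65 + 46 = 1570
Total weight = 199 + 116 + 351 + 232 + 304 + 561 + 65 + 46 + 804 = 2678
Weighted proportion = 1570 / 2678 = 0.5862584 → 58.62584%

58.6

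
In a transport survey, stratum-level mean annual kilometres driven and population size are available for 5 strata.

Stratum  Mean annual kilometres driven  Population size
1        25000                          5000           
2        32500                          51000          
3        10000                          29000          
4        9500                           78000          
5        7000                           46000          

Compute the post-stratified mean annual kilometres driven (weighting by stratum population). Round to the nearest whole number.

Σ Nₕ·x̄ₕ = 25000×5000 + 32500×51000 + 10000×29000 + 9500×78000 + 7000×46000
  = 125000000 + 1657500000 + 290000000 + 741000000 + 322000000 = 3135500000
Σ Nₕ = 5000 + 51000 + 29000 + 78000 + 46000 = 209000
Overall mean = 3135500000 / 209000 = 15002.392

15002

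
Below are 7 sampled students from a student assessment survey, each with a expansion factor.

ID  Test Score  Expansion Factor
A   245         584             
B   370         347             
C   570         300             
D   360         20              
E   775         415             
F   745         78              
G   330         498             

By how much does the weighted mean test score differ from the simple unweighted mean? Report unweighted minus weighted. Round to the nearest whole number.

Unweighted sum = 3395
Unweighted mean = 3395 / 7 = 485
Weighted sum = 245×584 + 370×347 + 570×300 + 360×20 + 775×415 + 745×78 + 330×498
  = 143080 + 128390 + 171000 + 7200 + 321625 + 58110 + 164340 = 993745
Sum of weights = 584 + 347 + 300 + 20 + 415 + 78 + 498 = 2242
Weighted mean = 993745 / 2242 = 443.24041
Difference (unweighted minus weighted) = 41.75959

42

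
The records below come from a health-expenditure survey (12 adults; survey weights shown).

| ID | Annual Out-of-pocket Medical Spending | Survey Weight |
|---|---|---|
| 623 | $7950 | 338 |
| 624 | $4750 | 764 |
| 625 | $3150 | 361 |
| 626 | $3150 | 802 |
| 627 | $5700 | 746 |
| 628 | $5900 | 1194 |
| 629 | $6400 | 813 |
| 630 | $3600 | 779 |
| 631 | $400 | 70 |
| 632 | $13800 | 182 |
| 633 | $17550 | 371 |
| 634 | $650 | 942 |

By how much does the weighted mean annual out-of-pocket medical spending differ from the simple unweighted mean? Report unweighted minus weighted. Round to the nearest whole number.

793

Unweighted sum = 7950 + 4750 + 3150 + 3150 + 5700 + 5900 + 6400 + 3600 + 400 + 13800 + 17550 + 650 = 73000
Unweighted mean = 73000 / 12 = 6083.3333
Weighted sum = 7950×338 + 4750×764 + 3150×361 + 3150×802 + 5700×746 + 5900×1194 + 6400×813 + 3600×779 + 400×70 + 13800×182 + 17550×371 + 650×942
  = 38946900
Sum of weights = 338 + 764 + 361 + 802 + 746 + 1194 + 813 + 779 + 70 + 182 + 371 + 942 = 7362
Weighted mean = 38946900 / 7362 = 5290.2608
Difference (unweighted minus weighted) = 793.07253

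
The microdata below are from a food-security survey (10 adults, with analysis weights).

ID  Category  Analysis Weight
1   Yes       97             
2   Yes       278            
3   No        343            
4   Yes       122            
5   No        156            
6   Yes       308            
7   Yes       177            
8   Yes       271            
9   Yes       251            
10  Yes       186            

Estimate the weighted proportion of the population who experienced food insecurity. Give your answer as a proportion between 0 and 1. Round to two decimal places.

Sum of weights for 'Yes' = 97 + 278 + 122 + 308 + 177 + 271 + 251 + 186 = 1690
Total weight = 97 + 278 + 343 + 122 + 156 + 308 + 177 + 271 + 251 + 186 = 2189
Weighted proportion = 1690 / 2189 = 0.77204203

0.77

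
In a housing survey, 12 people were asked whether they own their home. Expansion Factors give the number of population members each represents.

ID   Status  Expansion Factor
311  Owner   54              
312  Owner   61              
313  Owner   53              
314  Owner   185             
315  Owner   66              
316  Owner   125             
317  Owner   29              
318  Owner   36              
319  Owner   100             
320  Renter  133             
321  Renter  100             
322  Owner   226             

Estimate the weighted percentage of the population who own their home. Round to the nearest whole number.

Sum of weights for 'Owner' = 54 + 61 + 53 + 185 + 66 + 125 + 29 + 36 + 100 + 226 = 935
Total weight = 54 + 61 + 53 + 185 + 66 + 125 + 29 + 36 + 100 + 133 + 100 + 226 = 1168
Weighted proportion = 935 / 1168 = 0.8005137 → 80.05137%

80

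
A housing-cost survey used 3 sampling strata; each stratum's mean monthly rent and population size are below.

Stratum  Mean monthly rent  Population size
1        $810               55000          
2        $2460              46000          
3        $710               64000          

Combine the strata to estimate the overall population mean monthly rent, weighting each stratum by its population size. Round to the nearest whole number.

1231

Σ Nₕ·x̄ₕ = 810×55000 + 2460×46000 + 710×64000
  = 44550000 + 113160000 + 45440000 = 203150000
Σ Nₕ = 55000 + 46000 + 64000 = 165000
Overall mean = 203150000 / 165000 = 1231.2121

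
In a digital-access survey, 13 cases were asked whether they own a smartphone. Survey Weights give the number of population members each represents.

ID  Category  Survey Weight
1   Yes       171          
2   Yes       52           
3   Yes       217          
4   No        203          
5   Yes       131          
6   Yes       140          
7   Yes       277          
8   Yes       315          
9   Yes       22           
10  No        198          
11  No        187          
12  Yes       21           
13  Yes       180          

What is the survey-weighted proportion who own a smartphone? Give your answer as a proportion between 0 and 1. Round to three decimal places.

Sum of weights for 'Yes' = 171 + 52 + 217 + 131 + 140 + 277 + 315 + 22 + 21 + 180 = 1526
Total weight = 2114
Weighted proportion = 1526 / 2114 = 0.7218543

0.722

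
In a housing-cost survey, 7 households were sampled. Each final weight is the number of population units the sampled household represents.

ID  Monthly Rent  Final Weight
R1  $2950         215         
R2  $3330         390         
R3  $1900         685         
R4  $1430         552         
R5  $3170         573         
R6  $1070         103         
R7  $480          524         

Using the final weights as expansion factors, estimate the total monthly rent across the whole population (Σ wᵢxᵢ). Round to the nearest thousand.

Weighted total = 2950×215 + 3330×390 + 1900×685 + 1430×552 + 3170×573 + 1070×103 + 480×524
  = 6201950

6202000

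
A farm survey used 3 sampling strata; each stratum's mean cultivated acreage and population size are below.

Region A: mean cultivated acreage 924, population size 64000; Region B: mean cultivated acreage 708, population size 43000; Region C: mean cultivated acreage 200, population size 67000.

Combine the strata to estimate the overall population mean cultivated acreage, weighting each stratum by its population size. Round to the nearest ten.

Σ Nₕ·x̄ₕ = 924×64000 + 708×43000 + 200×67000
  = 59136000 + 30444000 + 13400000 = 102980000
Σ Nₕ = 64000 + 43000 + 67000 = 174000
Overall mean = 102980000 / 174000 = 591.83908

590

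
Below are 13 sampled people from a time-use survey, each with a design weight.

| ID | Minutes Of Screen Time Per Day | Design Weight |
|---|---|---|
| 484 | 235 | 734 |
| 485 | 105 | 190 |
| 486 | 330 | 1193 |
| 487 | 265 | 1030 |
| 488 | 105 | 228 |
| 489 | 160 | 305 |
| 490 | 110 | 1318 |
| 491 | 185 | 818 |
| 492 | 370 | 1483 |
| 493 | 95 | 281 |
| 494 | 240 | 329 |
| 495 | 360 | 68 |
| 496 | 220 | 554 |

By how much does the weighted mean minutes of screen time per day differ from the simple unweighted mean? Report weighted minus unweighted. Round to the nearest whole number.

Unweighted sum = 2780
Unweighted mean = 2780 / 13 = 213.84615
Weighted sum = 2028855
Sum of weights = 8531
Weighted mean = 2028855 / 8531 = 237.82147
Difference (weighted minus unweighted) = 23.975321

24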